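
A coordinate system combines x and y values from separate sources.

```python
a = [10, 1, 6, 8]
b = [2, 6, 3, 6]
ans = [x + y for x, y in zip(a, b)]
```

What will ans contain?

Step 1: Add corresponding elements:
  10 + 2 = 12
  1 + 6 = 7
  6 + 3 = 9
  8 + 6 = 14
Therefore ans = [12, 7, 9, 14].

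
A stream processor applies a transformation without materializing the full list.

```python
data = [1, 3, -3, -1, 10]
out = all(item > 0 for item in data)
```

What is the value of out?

Step 1: Check item > 0 for each element in [1, 3, -3, -1, 10]:
  1 > 0: True
  3 > 0: True
  -3 > 0: False
  -1 > 0: False
  10 > 0: True
Step 2: all() returns False.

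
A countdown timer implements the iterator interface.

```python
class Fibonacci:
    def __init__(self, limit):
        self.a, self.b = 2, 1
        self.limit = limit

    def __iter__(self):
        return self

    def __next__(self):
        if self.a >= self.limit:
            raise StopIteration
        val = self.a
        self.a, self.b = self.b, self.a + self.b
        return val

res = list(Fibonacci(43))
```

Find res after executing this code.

Step 1: Fibonacci-like sequence (a=2, b=1) until >= 43:
  Yield 2, then a,b = 1,3
  Yield 1, then a,b = 3,4
  Yield 3, then a,b = 4,7
  Yield 4, then a,b = 7,11
  Yield 7, then a,b = 11,18
  Yield 11, then a,b = 18,29
  Yield 18, then a,b = 29,47
  Yield 29, then a,b = 47,76
Step 2: 47 >= 43, stop.
Therefore res = [2, 1, 3, 4, 7, 11, 18, 29].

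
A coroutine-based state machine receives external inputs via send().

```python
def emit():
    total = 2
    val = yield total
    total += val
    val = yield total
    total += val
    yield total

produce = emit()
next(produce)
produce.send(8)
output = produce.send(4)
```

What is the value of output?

Step 1: next() -> yield total=2.
Step 2: send(8) -> val=8, total = 2+8 = 10, yield 10.
Step 3: send(4) -> val=4, total = 10+4 = 14, yield 14.
Therefore output = 14.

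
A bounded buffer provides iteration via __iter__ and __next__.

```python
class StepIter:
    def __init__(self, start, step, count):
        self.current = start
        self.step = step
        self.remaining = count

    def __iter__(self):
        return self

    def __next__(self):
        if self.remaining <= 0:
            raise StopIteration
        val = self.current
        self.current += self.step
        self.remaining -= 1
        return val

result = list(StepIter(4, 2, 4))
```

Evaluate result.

Step 1: StepIter starts at 4, increments by 2, for 4 steps:
  Yield 4, then current += 2
  Yield 6, then current += 2
  Yield 8, then current += 2
  Yield 10, then current += 2
Therefore result = [4, 6, 8, 10].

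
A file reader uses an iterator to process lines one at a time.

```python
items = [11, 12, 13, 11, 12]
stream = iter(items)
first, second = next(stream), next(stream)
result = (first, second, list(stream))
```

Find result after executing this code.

Step 1: Create iterator over [11, 12, 13, 11, 12].
Step 2: first = 11, second = 12.
Step 3: Remaining elements: [13, 11, 12].
Therefore result = (11, 12, [13, 11, 12]).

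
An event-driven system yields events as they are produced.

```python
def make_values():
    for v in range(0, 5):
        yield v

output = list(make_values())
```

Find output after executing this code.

Step 1: The generator yields each value from range(0, 5).
Step 2: list() consumes all yields: [0, 1, 2, 3, 4].
Therefore output = [0, 1, 2, 3, 4].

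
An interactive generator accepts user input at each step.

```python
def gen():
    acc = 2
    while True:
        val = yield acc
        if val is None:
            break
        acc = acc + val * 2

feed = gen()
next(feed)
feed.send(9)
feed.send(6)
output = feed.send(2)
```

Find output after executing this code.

Step 1: next() -> yield acc=2.
Step 2: send(9) -> val=9, acc = 2 + 9*2 = 20, yield 20.
Step 3: send(6) -> val=6, acc = 20 + 6*2 = 32, yield 32.
Step 4: send(2) -> val=2, acc = 32 + 2*2 = 36, yield 36.
Therefore output = 36.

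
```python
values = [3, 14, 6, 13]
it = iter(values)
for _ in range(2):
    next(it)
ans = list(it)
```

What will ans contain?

Step 1: Create iterator over [3, 14, 6, 13].
Step 2: Advance 2 positions (consuming [3, 14]).
Step 3: list() collects remaining elements: [6, 13].
Therefore ans = [6, 13].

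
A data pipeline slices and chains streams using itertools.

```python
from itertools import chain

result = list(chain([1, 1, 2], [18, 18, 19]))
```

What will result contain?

Step 1: chain() concatenates iterables: [1, 1, 2] + [18, 18, 19].
Therefore result = [1, 1, 2, 18, 18, 19].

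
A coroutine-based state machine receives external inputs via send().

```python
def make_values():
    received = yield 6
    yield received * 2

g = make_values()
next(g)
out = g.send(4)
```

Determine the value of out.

Step 1: next(g) advances to first yield, producing 6.
Step 2: send(4) resumes, received = 4.
Step 3: yield received * 2 = 4 * 2 = 8.
Therefore out = 8.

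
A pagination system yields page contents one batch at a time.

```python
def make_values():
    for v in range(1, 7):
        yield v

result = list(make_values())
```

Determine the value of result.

Step 1: The generator yields each value from range(1, 7).
Step 2: list() consumes all yields: [1, 2, 3, 4, 5, 6].
Therefore result = [1, 2, 3, 4, 5, 6].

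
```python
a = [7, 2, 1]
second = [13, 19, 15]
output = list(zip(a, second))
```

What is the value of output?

Step 1: zip pairs elements at same index:
  Index 0: (7, 13)
  Index 1: (2, 19)
  Index 2: (1, 15)
Therefore output = [(7, 13), (2, 19), (1, 15)].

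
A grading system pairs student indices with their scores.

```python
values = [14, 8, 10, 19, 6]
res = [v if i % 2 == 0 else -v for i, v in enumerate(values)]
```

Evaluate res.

Step 1: For each (i, v), keep v if i is even, negate if odd:
  i=0 (even): keep 14
  i=1 (odd): negate to -8
  i=2 (even): keep 10
  i=3 (odd): negate to -19
  i=4 (even): keep 6
Therefore res = [14, -8, 10, -19, 6].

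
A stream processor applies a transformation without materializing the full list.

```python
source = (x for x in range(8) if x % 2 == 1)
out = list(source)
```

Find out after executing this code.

Step 1: Filter range(8) keeping only odd values:
  x=0: even, excluded
  x=1: odd, included
  x=2: even, excluded
  x=3: odd, included
  x=4: even, excluded
  x=5: odd, included
  x=6: even, excluded
  x=7: odd, included
Therefore out = [1, 3, 5, 7].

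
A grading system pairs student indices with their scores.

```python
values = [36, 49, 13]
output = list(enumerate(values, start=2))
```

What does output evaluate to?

Step 1: enumerate with start=2:
  (2, 36)
  (3, 49)
  (4, 13)
Therefore output = [(2, 36), (3, 49), (4, 13)].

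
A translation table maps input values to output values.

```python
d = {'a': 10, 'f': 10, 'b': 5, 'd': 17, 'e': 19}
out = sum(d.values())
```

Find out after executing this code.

Step 1: d.values() = [10, 10, 5, 17, 19].
Step 2: sum = 61.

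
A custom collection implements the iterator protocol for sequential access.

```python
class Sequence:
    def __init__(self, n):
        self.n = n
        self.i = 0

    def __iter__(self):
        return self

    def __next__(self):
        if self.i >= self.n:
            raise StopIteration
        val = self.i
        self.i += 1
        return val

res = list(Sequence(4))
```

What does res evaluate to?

Step 1: Sequence(4) creates an iterator counting 0 to 3.
Step 2: list() consumes all values: [0, 1, 2, 3].
Therefore res = [0, 1, 2, 3].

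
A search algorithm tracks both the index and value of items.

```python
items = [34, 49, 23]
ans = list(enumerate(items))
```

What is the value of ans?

Step 1: enumerate pairs each element with its index:
  (0, 34)
  (1, 49)
  (2, 23)
Therefore ans = [(0, 34), (1, 49), (2, 23)].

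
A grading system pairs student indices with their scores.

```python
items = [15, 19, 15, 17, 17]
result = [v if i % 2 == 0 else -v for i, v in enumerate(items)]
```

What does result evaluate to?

Step 1: For each (i, v), keep v if i is even, negate if odd:
  i=0 (even): keep 15
  i=1 (odd): negate to -19
  i=2 (even): keep 15
  i=3 (odd): negate to -17
  i=4 (even): keep 17
Therefore result = [15, -19, 15, -17, 17].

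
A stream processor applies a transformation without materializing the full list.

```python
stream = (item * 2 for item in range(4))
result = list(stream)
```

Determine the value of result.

Step 1: For each item in range(4), compute item*2:
  item=0: 0*2 = 0
  item=1: 1*2 = 2
  item=2: 2*2 = 4
  item=3: 3*2 = 6
Therefore result = [0, 2, 4, 6].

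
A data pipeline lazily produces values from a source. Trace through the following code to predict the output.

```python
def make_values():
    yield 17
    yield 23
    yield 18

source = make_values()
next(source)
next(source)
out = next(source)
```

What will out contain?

Step 1: make_values() creates a generator.
Step 2: next(source) yields 17 (consumed and discarded).
Step 3: next(source) yields 23 (consumed and discarded).
Step 4: next(source) yields 18, assigned to out.
Therefore out = 18.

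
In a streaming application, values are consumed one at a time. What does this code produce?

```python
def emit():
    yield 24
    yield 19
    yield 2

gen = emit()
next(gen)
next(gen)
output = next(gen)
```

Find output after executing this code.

Step 1: emit() creates a generator.
Step 2: next(gen) yields 24 (consumed and discarded).
Step 3: next(gen) yields 19 (consumed and discarded).
Step 4: next(gen) yields 2, assigned to output.
Therefore output = 2.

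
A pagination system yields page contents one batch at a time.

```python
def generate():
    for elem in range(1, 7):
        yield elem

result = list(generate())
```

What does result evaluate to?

Step 1: The generator yields each value from range(1, 7).
Step 2: list() consumes all yields: [1, 2, 3, 4, 5, 6].
Therefore result = [1, 2, 3, 4, 5, 6].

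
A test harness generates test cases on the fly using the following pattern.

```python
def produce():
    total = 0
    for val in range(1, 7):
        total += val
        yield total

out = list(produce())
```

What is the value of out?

Step 1: Generator accumulates running sum:
  val=1: total = 1, yield 1
  val=2: total = 3, yield 3
  val=3: total = 6, yield 6
  val=4: total = 10, yield 10
  val=5: total = 15, yield 15
  val=6: total = 21, yield 21
Therefore out = [1, 3, 6, 10, 15, 21].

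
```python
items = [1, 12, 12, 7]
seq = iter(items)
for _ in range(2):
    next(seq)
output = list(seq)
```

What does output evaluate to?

Step 1: Create iterator over [1, 12, 12, 7].
Step 2: Advance 2 positions (consuming [1, 12]).
Step 3: list() collects remaining elements: [12, 7].
Therefore output = [12, 7].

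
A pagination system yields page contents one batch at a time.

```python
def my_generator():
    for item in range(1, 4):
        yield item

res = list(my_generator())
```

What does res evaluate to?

Step 1: The generator yields each value from range(1, 4).
Step 2: list() consumes all yields: [1, 2, 3].
Therefore res = [1, 2, 3].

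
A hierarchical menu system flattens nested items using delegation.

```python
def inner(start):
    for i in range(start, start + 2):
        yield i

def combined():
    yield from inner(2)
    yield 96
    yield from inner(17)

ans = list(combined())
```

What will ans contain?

Step 1: combined() delegates to inner(2):
  yield 2
  yield 3
Step 2: yield 96
Step 3: Delegates to inner(17):
  yield 17
  yield 18
Therefore ans = [2, 3, 96, 17, 18].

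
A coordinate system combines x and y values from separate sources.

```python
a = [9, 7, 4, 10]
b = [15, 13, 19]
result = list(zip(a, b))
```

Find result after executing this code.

Step 1: zip stops at shortest (len(a)=4, len(b)=3):
  Index 0: (9, 15)
  Index 1: (7, 13)
  Index 2: (4, 19)
Step 2: Last element of a (10) has no pair, dropped.
Therefore result = [(9, 15), (7, 13), (4, 19)].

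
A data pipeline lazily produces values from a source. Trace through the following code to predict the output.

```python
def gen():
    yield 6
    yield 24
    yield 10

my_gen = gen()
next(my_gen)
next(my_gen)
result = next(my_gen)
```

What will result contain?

Step 1: gen() creates a generator.
Step 2: next(my_gen) yields 6 (consumed and discarded).
Step 3: next(my_gen) yields 24 (consumed and discarded).
Step 4: next(my_gen) yields 10, assigned to result.
Therefore result = 10.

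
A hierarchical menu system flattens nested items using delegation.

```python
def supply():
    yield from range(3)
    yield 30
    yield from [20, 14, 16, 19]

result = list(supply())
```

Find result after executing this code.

Step 1: Trace yields in order:
  yield 0
  yield 1
  yield 2
  yield 30
  yield 20
  yield 14
  yield 16
  yield 19
Therefore result = [0, 1, 2, 30, 20, 14, 16, 19].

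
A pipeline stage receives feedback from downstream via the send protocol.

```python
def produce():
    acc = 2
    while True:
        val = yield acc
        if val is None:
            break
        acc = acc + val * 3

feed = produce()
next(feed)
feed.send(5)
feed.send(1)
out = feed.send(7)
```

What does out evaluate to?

Step 1: next() -> yield acc=2.
Step 2: send(5) -> val=5, acc = 2 + 5*3 = 17, yield 17.
Step 3: send(1) -> val=1, acc = 17 + 1*3 = 20, yield 20.
Step 4: send(7) -> val=7, acc = 20 + 7*3 = 41, yield 41.
Therefore out = 41.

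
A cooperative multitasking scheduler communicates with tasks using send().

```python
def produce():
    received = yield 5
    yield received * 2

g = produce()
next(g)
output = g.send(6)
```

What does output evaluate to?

Step 1: next(g) advances to first yield, producing 5.
Step 2: send(6) resumes, received = 6.
Step 3: yield received * 2 = 6 * 2 = 12.
Therefore output = 12.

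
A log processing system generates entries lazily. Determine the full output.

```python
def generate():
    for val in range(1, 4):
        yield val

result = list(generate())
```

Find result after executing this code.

Step 1: The generator yields each value from range(1, 4).
Step 2: list() consumes all yields: [1, 2, 3].
Therefore result = [1, 2, 3].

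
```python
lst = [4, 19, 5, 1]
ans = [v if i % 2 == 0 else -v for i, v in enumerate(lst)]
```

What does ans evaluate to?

Step 1: For each (i, v), keep v if i is even, negate if odd:
  i=0 (even): keep 4
  i=1 (odd): negate to -19
  i=2 (even): keep 5
  i=3 (odd): negate to -1
Therefore ans = [4, -19, 5, -1].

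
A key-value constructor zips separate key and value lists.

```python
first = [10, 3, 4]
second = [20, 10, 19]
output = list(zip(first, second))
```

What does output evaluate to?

Step 1: zip pairs elements at same index:
  Index 0: (10, 20)
  Index 1: (3, 10)
  Index 2: (4, 19)
Therefore output = [(10, 20), (3, 10), (4, 19)].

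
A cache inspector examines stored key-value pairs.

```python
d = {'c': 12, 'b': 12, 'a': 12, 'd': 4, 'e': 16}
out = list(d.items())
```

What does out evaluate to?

Step 1: d.items() returns (key, value) pairs in insertion order.
Therefore out = [('c', 12), ('b', 12), ('a', 12), ('d', 4), ('e', 16)].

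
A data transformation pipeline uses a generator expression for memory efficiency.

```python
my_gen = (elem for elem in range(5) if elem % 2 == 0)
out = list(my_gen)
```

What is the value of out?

Step 1: Filter range(5) keeping only even values:
  elem=0: even, included
  elem=1: odd, excluded
  elem=2: even, included
  elem=3: odd, excluded
  elem=4: even, included
Therefore out = [0, 2, 4].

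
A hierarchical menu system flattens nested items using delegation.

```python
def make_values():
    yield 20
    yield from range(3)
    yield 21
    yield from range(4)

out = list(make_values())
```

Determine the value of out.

Step 1: Trace yields in order:
  yield 20
  yield 0
  yield 1
  yield 2
  yield 21
  yield 0
  yield 1
  yield 2
  yield 3
Therefore out = [20, 0, 1, 2, 21, 0, 1, 2, 3].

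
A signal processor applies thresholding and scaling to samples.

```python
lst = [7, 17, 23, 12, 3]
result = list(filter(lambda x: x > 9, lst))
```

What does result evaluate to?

Step 1: Filter elements > 9:
  7: removed
  17: kept
  23: kept
  12: kept
  3: removed
Therefore result = [17, 23, 12].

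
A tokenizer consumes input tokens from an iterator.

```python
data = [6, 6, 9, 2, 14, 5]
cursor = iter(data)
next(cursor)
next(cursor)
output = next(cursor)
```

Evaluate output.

Step 1: Create iterator over [6, 6, 9, 2, 14, 5].
Step 2: next() consumes 6.
Step 3: next() consumes 6.
Step 4: next() returns 9.
Therefore output = 9.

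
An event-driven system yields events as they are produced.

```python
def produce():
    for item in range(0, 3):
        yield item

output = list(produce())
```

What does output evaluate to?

Step 1: The generator yields each value from range(0, 3).
Step 2: list() consumes all yields: [0, 1, 2].
Therefore output = [0, 1, 2].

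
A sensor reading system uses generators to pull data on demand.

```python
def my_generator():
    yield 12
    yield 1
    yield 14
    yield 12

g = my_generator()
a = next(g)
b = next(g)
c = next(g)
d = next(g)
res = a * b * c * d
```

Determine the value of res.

Step 1: Create generator and consume all values:
  a = next(g) = 12
  b = next(g) = 1
  c = next(g) = 14
  d = next(g) = 12
Step 2: res = 12 * 1 * 14 * 12 = 2016.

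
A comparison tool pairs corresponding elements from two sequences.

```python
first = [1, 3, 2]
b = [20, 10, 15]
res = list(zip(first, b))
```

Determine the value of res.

Step 1: zip pairs elements at same index:
  Index 0: (1, 20)
  Index 1: (3, 10)
  Index 2: (2, 15)
Therefore res = [(1, 20), (3, 10), (2, 15)].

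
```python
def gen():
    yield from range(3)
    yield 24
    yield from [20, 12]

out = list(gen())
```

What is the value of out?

Step 1: Trace yields in order:
  yield 0
  yield 1
  yield 2
  yield 24
  yield 20
  yield 12
Therefore out = [0, 1, 2, 24, 20, 12].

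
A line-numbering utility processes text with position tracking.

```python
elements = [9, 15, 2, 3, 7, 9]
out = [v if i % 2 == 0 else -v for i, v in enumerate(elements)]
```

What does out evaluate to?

Step 1: For each (i, v), keep v if i is even, negate if odd:
  i=0 (even): keep 9
  i=1 (odd): negate to -15
  i=2 (even): keep 2
  i=3 (odd): negate to -3
  i=4 (even): keep 7
  i=5 (odd): negate to -9
Therefore out = [9, -15, 2, -3, 7, -9].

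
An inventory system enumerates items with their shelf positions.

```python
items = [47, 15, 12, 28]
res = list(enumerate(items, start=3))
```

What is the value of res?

Step 1: enumerate with start=3:
  (3, 47)
  (4, 15)
  (5, 12)
  (6, 28)
Therefore res = [(3, 47), (4, 15), (5, 12), (6, 28)].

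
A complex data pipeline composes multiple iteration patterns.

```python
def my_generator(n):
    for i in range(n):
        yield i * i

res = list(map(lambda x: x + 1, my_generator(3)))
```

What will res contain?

Step 1: my_generator(3) yields squares: [0, 1, 4].
Step 2: map adds 1 to each: [1, 2, 5].
Therefore res = [1, 2, 5].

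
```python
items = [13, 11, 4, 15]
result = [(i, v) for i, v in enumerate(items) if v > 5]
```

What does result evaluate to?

Step 1: Filter enumerate([13, 11, 4, 15]) keeping v > 5:
  (0, 13): 13 > 5, included
  (1, 11): 11 > 5, included
  (2, 4): 4 <= 5, excluded
  (3, 15): 15 > 5, included
Therefore result = [(0, 13), (1, 11), (3, 15)].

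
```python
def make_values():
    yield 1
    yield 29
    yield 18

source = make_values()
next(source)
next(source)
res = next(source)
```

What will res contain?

Step 1: make_values() creates a generator.
Step 2: next(source) yields 1 (consumed and discarded).
Step 3: next(source) yields 29 (consumed and discarded).
Step 4: next(source) yields 18, assigned to res.
Therefore res = 18.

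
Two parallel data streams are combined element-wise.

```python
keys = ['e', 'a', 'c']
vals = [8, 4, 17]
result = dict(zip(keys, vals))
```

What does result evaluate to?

Step 1: zip pairs keys with values:
  'e' -> 8
  'a' -> 4
  'c' -> 17
Therefore result = {'e': 8, 'a': 4, 'c': 17}.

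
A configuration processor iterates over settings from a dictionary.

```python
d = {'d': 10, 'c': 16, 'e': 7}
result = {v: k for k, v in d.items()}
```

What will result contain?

Step 1: Invert dict (swap keys and values):
  'd': 10 -> 10: 'd'
  'c': 16 -> 16: 'c'
  'e': 7 -> 7: 'e'
Therefore result = {10: 'd', 16: 'c', 7: 'e'}.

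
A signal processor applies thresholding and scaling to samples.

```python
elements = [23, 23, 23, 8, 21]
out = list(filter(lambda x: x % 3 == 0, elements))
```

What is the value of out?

Step 1: Filter elements divisible by 3:
  23 % 3 = 2: removed
  23 % 3 = 2: removed
  23 % 3 = 2: removed
  8 % 3 = 2: removed
  21 % 3 = 0: kept
Therefore out = [21].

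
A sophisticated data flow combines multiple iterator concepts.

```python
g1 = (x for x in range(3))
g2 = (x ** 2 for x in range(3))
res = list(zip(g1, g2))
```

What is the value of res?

Step 1: g1 produces [0, 1, 2].
Step 2: g2 produces [0, 1, 4].
Step 3: zip pairs them: [(0, 0), (1, 1), (2, 4)].
Therefore res = [(0, 0), (1, 1), (2, 4)].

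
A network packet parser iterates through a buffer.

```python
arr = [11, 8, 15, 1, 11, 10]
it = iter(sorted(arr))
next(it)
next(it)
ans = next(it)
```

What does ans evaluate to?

Step 1: sorted([11, 8, 15, 1, 11, 10]) = [1, 8, 10, 11, 11, 15].
Step 2: Create iterator and skip 2 elements.
Step 3: next() returns 10.
Therefore ans = 10.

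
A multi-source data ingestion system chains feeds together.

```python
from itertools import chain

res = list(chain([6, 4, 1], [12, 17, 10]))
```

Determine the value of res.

Step 1: chain() concatenates iterables: [6, 4, 1] + [12, 17, 10].
Therefore res = [6, 4, 1, 12, 17, 10].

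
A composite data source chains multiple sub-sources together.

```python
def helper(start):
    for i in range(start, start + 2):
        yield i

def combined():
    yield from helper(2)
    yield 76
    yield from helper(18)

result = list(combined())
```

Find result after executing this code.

Step 1: combined() delegates to helper(2):
  yield 2
  yield 3
Step 2: yield 76
Step 3: Delegates to helper(18):
  yield 18
  yield 19
Therefore result = [2, 3, 76, 18, 19].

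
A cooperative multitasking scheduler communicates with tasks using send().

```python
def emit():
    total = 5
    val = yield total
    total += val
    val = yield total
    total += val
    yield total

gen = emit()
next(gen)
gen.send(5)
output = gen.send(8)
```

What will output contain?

Step 1: next() -> yield total=5.
Step 2: send(5) -> val=5, total = 5+5 = 10, yield 10.
Step 3: send(8) -> val=8, total = 10+8 = 18, yield 18.
Therefore output = 18.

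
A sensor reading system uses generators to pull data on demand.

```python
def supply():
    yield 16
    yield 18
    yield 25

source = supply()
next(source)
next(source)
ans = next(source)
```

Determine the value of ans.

Step 1: supply() creates a generator.
Step 2: next(source) yields 16 (consumed and discarded).
Step 3: next(source) yields 18 (consumed and discarded).
Step 4: next(source) yields 25, assigned to ans.
Therefore ans = 25.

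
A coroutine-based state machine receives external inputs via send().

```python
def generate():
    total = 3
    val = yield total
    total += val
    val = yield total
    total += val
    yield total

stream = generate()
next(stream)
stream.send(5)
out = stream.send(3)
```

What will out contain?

Step 1: next() -> yield total=3.
Step 2: send(5) -> val=5, total = 3+5 = 8, yield 8.
Step 3: send(3) -> val=3, total = 8+3 = 11, yield 11.
Therefore out = 11.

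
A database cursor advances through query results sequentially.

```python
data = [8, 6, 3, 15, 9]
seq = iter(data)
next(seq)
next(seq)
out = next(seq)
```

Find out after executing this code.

Step 1: Create iterator over [8, 6, 3, 15, 9].
Step 2: next() consumes 8.
Step 3: next() consumes 6.
Step 4: next() returns 3.
Therefore out = 3.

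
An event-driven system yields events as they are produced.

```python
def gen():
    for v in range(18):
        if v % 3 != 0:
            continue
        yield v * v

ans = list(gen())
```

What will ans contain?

Step 1: Only yield v**2 when v is divisible by 3:
  v=0: 0 % 3 == 0, yield 0**2 = 0
  v=3: 3 % 3 == 0, yield 3**2 = 9
  v=6: 6 % 3 == 0, yield 6**2 = 36
  v=9: 9 % 3 == 0, yield 9**2 = 81
  v=12: 12 % 3 == 0, yield 12**2 = 144
  v=15: 15 % 3 == 0, yield 15**2 = 225
Therefore ans = [0, 9, 36, 81, 144, 225].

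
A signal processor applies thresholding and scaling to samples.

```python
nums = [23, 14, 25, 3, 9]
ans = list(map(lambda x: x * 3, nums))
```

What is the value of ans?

Step 1: Apply lambda x: x * 3 to each element:
  23 -> 69
  14 -> 42
  25 -> 75
  3 -> 9
  9 -> 27
Therefore ans = [69, 42, 75, 9, 27].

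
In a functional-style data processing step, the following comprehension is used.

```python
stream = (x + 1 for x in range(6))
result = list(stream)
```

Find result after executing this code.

Step 1: For each x in range(6), compute x+1:
  x=0: 0+1 = 1
  x=1: 1+1 = 2
  x=2: 2+1 = 3
  x=3: 3+1 = 4
  x=4: 4+1 = 5
  x=5: 5+1 = 6
Therefore result = [1, 2, 3, 4, 5, 6].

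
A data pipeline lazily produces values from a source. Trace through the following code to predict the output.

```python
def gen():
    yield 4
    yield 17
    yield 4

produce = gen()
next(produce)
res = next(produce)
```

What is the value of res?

Step 1: gen() creates a generator.
Step 2: next(produce) yields 4 (consumed and discarded).
Step 3: next(produce) yields 17, assigned to res.
Therefore res = 17.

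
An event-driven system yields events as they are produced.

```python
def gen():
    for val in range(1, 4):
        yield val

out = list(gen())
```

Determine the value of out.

Step 1: The generator yields each value from range(1, 4).
Step 2: list() consumes all yields: [1, 2, 3].
Therefore out = [1, 2, 3].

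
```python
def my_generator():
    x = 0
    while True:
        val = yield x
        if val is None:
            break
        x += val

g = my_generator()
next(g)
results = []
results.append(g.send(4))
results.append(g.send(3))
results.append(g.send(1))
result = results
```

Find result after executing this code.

Step 1: next(g) -> yield 0.
Step 2: send(4) -> x = 4, yield 4.
Step 3: send(3) -> x = 7, yield 7.
Step 4: send(1) -> x = 8, yield 8.
Therefore result = [4, 7, 8].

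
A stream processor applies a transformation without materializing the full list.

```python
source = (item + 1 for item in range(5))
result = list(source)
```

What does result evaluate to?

Step 1: For each item in range(5), compute item+1:
  item=0: 0+1 = 1
  item=1: 1+1 = 2
  item=2: 2+1 = 3
  item=3: 3+1 = 4
  item=4: 4+1 = 5
Therefore result = [1, 2, 3, 4, 5].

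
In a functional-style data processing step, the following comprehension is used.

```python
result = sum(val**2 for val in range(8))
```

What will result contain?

Step 1: Compute val**2 for each val in range(8):
  val=0: 0**2 = 0
  val=1: 1**2 = 1
  val=2: 2**2 = 4
  val=3: 3**2 = 9
  val=4: 4**2 = 16
  val=5: 5**2 = 25
  val=6: 6**2 = 36
  val=7: 7**2 = 49
Step 2: sum = 0 + 1 + 4 + 9 + 16 + 25 + 36 + 49 = 140.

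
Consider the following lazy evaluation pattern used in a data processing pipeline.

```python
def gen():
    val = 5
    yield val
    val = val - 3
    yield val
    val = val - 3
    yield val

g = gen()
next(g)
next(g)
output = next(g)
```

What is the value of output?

Step 1: Trace through generator execution:
  Yield 1: val starts at 5, yield 5
  Yield 2: val = 5 - 3 = 2, yield 2
  Yield 3: val = 2 - 3 = -1, yield -1
Step 2: First next() gets 5, second next() gets the second value, third next() yields -1.
Therefore output = -1.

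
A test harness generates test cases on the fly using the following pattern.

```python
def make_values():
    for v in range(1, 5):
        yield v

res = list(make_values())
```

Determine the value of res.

Step 1: The generator yields each value from range(1, 5).
Step 2: list() consumes all yields: [1, 2, 3, 4].
Therefore res = [1, 2, 3, 4].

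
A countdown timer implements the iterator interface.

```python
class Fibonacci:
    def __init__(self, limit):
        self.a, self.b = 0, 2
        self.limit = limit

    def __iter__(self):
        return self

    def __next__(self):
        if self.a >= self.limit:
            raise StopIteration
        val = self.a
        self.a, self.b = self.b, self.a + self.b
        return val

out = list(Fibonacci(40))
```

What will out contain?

Step 1: Fibonacci-like sequence (a=0, b=2) until >= 40:
  Yield 0, then a,b = 2,2
  Yield 2, then a,b = 2,4
  Yield 2, then a,b = 4,6
  Yield 4, then a,b = 6,10
  Yield 6, then a,b = 10,16
  Yield 10, then a,b = 16,26
  Yield 16, then a,b = 26,42
  Yield 26, then a,b = 42,68
Step 2: 42 >= 40, stop.
Therefore out = [0, 2, 2, 4, 6, 10, 16, 26].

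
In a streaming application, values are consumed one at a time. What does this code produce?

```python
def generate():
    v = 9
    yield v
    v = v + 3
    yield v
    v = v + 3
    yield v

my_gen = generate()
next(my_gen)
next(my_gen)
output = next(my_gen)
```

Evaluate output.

Step 1: Trace through generator execution:
  Yield 1: v starts at 9, yield 9
  Yield 2: v = 9 + 3 = 12, yield 12
  Yield 3: v = 12 + 3 = 15, yield 15
Step 2: First next() gets 9, second next() gets the second value, third next() yields 15.
Therefore output = 15.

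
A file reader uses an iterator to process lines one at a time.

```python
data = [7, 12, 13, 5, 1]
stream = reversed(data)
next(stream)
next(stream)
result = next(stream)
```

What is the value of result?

Step 1: reversed([7, 12, 13, 5, 1]) gives iterator: [1, 5, 13, 12, 7].
Step 2: First next() = 1, second next() = 5.
Step 3: Third next() = 13.
Therefore result = 13.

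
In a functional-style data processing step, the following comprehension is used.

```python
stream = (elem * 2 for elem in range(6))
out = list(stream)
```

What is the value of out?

Step 1: For each elem in range(6), compute elem*2:
  elem=0: 0*2 = 0
  elem=1: 1*2 = 2
  elem=2: 2*2 = 4
  elem=3: 3*2 = 6
  elem=4: 4*2 = 8
  elem=5: 5*2 = 10
Therefore out = [0, 2, 4, 6, 8, 10].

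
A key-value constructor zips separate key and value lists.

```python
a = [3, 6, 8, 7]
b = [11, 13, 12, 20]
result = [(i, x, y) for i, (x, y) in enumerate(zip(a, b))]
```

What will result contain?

Step 1: enumerate(zip(a, b)) gives index with paired elements:
  i=0: (3, 11)
  i=1: (6, 13)
  i=2: (8, 12)
  i=3: (7, 20)
Therefore result = [(0, 3, 11), (1, 6, 13), (2, 8, 12), (3, 7, 20)].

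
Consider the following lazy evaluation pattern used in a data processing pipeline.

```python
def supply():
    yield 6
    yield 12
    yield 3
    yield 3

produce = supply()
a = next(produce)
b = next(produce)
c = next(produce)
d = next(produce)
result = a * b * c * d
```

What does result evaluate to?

Step 1: Create generator and consume all values:
  a = next(produce) = 6
  b = next(produce) = 12
  c = next(produce) = 3
  d = next(produce) = 3
Step 2: result = 6 * 12 * 3 * 3 = 648.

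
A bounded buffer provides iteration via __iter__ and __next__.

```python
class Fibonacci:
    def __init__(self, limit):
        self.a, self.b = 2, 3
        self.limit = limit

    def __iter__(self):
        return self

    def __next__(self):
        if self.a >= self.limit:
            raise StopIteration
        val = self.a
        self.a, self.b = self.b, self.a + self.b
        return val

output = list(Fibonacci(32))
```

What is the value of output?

Step 1: Fibonacci-like sequence (a=2, b=3) until >= 32:
  Yield 2, then a,b = 3,5
  Yield 3, then a,b = 5,8
  Yield 5, then a,b = 8,13
  Yield 8, then a,b = 13,21
  Yield 13, then a,b = 21,34
  Yield 21, then a,b = 34,55
Step 2: 34 >= 32, stop.
Therefore output = [2, 3, 5, 8, 13, 21].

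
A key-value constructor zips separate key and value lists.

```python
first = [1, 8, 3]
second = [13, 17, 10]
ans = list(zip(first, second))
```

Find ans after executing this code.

Step 1: zip pairs elements at same index:
  Index 0: (1, 13)
  Index 1: (8, 17)
  Index 2: (3, 10)
Therefore ans = [(1, 13), (8, 17), (3, 10)].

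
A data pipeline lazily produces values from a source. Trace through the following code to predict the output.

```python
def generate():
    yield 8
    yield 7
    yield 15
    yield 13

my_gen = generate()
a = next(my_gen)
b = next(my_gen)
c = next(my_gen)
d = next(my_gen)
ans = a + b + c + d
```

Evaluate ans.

Step 1: Create generator and consume all values:
  a = next(my_gen) = 8
  b = next(my_gen) = 7
  c = next(my_gen) = 15
  d = next(my_gen) = 13
Step 2: ans = 8 + 7 + 15 + 13 = 43.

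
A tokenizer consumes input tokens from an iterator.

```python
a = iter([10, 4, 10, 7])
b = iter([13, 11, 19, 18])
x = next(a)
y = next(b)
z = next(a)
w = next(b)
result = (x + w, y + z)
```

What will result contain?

Step 1: a iterates [10, 4, 10, 7], b iterates [13, 11, 19, 18].
Step 2: x = next(a) = 10, y = next(b) = 13.
Step 3: z = next(a) = 4, w = next(b) = 11.
Step 4: result = (10 + 11, 13 + 4) = (21, 17).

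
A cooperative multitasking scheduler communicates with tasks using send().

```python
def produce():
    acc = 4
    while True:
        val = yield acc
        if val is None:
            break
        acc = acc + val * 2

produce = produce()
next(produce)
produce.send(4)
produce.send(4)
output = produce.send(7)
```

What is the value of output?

Step 1: next() -> yield acc=4.
Step 2: send(4) -> val=4, acc = 4 + 4*2 = 12, yield 12.
Step 3: send(4) -> val=4, acc = 12 + 4*2 = 20, yield 20.
Step 4: send(7) -> val=7, acc = 20 + 7*2 = 34, yield 34.
Therefore output = 34.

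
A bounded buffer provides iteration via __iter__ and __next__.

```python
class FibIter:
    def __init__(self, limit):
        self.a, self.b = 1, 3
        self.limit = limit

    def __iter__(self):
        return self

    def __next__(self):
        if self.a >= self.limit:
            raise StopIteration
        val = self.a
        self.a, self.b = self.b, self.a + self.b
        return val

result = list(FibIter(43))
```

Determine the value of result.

Step 1: Fibonacci-like sequence (a=1, b=3) until >= 43:
  Yield 1, then a,b = 3,4
  Yield 3, then a,b = 4,7
  Yield 4, then a,b = 7,11
  Yield 7, then a,b = 11,18
  Yield 11, then a,b = 18,29
  Yield 18, then a,b = 29,47
  Yield 29, then a,b = 47,76
Step 2: 47 >= 43, stop.
Therefore result = [1, 3, 4, 7, 11, 18, 29].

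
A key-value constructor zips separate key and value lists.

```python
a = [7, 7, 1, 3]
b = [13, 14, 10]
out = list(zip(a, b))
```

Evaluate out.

Step 1: zip stops at shortest (len(a)=4, len(b)=3):
  Index 0: (7, 13)
  Index 1: (7, 14)
  Index 2: (1, 10)
Step 2: Last element of a (3) has no pair, dropped.
Therefore out = [(7, 13), (7, 14), (1, 10)].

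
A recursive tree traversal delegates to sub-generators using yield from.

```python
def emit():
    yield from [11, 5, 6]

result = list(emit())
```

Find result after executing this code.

Step 1: yield from delegates to the iterable, yielding each element.
Step 2: Collected values: [11, 5, 6].
Therefore result = [11, 5, 6].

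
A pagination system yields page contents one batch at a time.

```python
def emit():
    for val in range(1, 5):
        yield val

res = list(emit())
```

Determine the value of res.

Step 1: The generator yields each value from range(1, 5).
Step 2: list() consumes all yields: [1, 2, 3, 4].
Therefore res = [1, 2, 3, 4].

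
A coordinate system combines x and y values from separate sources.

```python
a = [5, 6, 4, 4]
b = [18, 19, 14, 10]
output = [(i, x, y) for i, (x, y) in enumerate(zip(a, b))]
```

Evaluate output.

Step 1: enumerate(zip(a, b)) gives index with paired elements:
  i=0: (5, 18)
  i=1: (6, 19)
  i=2: (4, 14)
  i=3: (4, 10)
Therefore output = [(0, 5, 18), (1, 6, 19), (2, 4, 14), (3, 4, 10)].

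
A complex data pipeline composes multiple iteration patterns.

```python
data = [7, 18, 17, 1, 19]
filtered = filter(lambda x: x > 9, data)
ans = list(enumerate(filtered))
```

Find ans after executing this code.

Step 1: Filter [7, 18, 17, 1, 19] for > 9: [18, 17, 19].
Step 2: enumerate re-indexes from 0: [(0, 18), (1, 17), (2, 19)].
Therefore ans = [(0, 18), (1, 17), (2, 19)].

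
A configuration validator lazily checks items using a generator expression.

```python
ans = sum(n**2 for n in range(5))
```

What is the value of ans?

Step 1: Compute n**2 for each n in range(5):
  n=0: 0**2 = 0
  n=1: 1**2 = 1
  n=2: 2**2 = 4
  n=3: 3**2 = 9
  n=4: 4**2 = 16
Step 2: sum = 0 + 1 + 4 + 9 + 16 = 30.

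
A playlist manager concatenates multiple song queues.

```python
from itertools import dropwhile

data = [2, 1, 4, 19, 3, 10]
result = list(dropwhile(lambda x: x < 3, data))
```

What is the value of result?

Step 1: dropwhile drops elements while < 3:
  2 < 3: dropped
  1 < 3: dropped
  4: kept (dropping stopped)
Step 2: Remaining elements kept regardless of condition.
Therefore result = [4, 19, 3, 10].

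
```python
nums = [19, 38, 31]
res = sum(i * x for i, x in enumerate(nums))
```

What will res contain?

Step 1: Compute i * x for each (i, x) in enumerate([19, 38, 31]):
  i=0, x=19: 0*19 = 0
  i=1, x=38: 1*38 = 38
  i=2, x=31: 2*31 = 62
Step 2: sum = 0 + 38 + 62 = 100.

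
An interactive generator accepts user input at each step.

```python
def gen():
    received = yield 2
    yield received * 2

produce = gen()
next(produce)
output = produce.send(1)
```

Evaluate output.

Step 1: next(produce) advances to first yield, producing 2.
Step 2: send(1) resumes, received = 1.
Step 3: yield received * 2 = 1 * 2 = 2.
Therefore output = 2.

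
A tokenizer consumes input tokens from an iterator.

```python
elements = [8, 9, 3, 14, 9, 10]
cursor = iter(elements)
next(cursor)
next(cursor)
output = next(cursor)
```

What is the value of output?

Step 1: Create iterator over [8, 9, 3, 14, 9, 10].
Step 2: next() consumes 8.
Step 3: next() consumes 9.
Step 4: next() returns 3.
Therefore output = 3.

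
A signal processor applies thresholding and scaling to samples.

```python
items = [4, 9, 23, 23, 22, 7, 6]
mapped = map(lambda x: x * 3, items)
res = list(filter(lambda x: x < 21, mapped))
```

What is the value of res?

Step 1: Map x * 3:
  4 -> 12
  9 -> 27
  23 -> 69
  23 -> 69
  22 -> 66
  7 -> 21
  6 -> 18
Step 2: Filter for < 21:
  12: kept
  27: removed
  69: removed
  69: removed
  66: removed
  21: removed
  18: kept
Therefore res = [12, 18].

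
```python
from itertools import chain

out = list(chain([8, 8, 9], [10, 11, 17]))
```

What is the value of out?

Step 1: chain() concatenates iterables: [8, 8, 9] + [10, 11, 17].
Therefore out = [8, 8, 9, 10, 11, 17].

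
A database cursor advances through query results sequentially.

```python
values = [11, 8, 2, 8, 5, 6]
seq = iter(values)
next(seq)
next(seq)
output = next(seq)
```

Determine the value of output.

Step 1: Create iterator over [11, 8, 2, 8, 5, 6].
Step 2: next() consumes 11.
Step 3: next() consumes 8.
Step 4: next() returns 2.
Therefore output = 2.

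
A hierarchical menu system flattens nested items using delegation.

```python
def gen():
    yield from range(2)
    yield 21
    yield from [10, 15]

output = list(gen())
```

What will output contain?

Step 1: Trace yields in order:
  yield 0
  yield 1
  yield 21
  yield 10
  yield 15
Therefore output = [0, 1, 21, 10, 15].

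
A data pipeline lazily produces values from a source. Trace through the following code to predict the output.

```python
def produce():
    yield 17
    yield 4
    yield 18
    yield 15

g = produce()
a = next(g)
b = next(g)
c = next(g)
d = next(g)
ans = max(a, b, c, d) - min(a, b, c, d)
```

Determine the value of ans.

Step 1: Create generator and consume all values:
  a = next(g) = 17
  b = next(g) = 4
  c = next(g) = 18
  d = next(g) = 15
Step 2: max = 18, min = 4, ans = 18 - 4 = 14.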